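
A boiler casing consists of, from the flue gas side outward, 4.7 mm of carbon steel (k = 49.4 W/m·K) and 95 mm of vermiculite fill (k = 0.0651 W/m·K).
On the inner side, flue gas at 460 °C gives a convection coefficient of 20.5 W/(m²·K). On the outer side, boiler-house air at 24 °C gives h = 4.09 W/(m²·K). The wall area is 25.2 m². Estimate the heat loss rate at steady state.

Q ≈ 6270 W

Series thermal resistances:
R_inner film = 1/(h_i·A) = 1/(20.5×25.2) = 0.001936 K/W
R_carbon steel = L/(kA) = 0.0047/(49.4×25.2) = 3.775×10^-6 K/W
R_vermiculite fill = L/(kA) = 0.095/(0.0651×25.2) = 0.05791 K/W
R_outer film = 1/(h_o·A) = 1/(4.09×25.2) = 0.009702 K/W
R_total = 0.06955 K/W
Q = ΔT / R_total = 436 / 0.06955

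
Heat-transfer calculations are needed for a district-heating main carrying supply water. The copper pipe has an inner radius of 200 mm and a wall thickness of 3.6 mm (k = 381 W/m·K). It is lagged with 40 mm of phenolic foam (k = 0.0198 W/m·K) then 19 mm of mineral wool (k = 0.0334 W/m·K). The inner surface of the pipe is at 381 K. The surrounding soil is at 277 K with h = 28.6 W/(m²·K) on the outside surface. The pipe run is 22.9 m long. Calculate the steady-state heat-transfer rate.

Q ≈ 1310 W

For a radial system each layer contributes R = ln(r_out/r_in)/(2πkL); films add R = 1/(hA).
R_copper pipe wall = ln(203.6/200)/(2π×381×22.9) = 3.254×10^-7 K/W
R_phenolic foam = ln(243.6/203.6)/(2π×0.0198×22.9) = 0.06296 K/W
R_mineral wool = ln(262.6/243.6)/(2π×0.0334×22.9) = 0.01563 K/W
R_outer film = 1/(h_o·2πr_oL) = 1/(28.6×2π×0.2626×22.9) = 9.254×10^-4 K/W
R_total = 0.07951 K/W
Q = ΔT/R_total = 104/0.07951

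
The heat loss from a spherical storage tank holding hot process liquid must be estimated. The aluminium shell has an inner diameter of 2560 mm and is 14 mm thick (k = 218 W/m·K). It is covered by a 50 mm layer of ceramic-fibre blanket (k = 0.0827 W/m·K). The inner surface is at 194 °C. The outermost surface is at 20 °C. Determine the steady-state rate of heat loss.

Each spherical layer contributes R = (1/r_i − 1/r_o)/(4πk):
R_aluminium shell = (1/1.28 − 1/1.294)/(4π×218) = 3.085×10^-6 K/W
R_ceramic-fibre blanket = (1/1.294 − 1/1.344)/(4π×0.0827) = 0.02766 K/W
R_total = 0.02767 K/W
Q = ΔT/R_total = 174/0.02767

Q ≈ 6290 W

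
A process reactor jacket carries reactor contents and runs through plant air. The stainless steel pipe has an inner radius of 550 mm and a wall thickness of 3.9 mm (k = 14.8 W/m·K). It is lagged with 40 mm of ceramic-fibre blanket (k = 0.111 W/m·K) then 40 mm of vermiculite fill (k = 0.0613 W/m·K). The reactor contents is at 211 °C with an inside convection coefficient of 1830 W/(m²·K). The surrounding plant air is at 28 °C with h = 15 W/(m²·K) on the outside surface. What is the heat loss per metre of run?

q′ ≈ 639 W/m

Treating each annulus and film as a series resistance:
R_inner film = 1/(h_i·2πr₁L) = 1/(1830×2π×0.55×1) = 1.581×10^-4 K/W
R_stainless steel pipe wall = ln(553.9/550)/(2π×14.8×1) = 7.598×10^-5 K/W
R_ceramic-fibre blanket = ln(593.9/553.9)/(2π×0.111×1) = 0.09998 K/W
R_vermiculite fill = ln(633.9/593.9)/(2π×0.0613×1) = 0.1692 K/W
R_outer film = 1/(h_o·2πr_oL) = 1/(15×2π×0.6339×1) = 0.01674 K/W
R_total = 0.2862 K/W
Q = ΔT/R_total = 183/0.2862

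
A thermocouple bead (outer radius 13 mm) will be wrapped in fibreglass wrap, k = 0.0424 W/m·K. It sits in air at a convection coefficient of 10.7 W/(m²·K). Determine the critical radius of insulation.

For a sphere r_cr = 2k/h = 2×0.0424/10.7
r_cr = 7.93 mm; since the bare radius (13 mm) is above r_cr, any added insulation will reduce heat loss.

r_cr ≈ 7.93 mm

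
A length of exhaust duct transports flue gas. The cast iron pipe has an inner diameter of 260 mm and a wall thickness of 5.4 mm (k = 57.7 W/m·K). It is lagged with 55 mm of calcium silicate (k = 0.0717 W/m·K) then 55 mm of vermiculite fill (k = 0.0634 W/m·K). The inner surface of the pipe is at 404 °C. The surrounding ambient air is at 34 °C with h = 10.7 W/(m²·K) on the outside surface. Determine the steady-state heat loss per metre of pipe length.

For a radial system each layer contributes R = ln(r_out/r_in)/(2πkL); films add R = 1/(hA).
R_cast iron pipe wall = ln(135.4/130)/(2π×57.7×1) = 1.123×10^-4 K/W
R_calcium silicate = ln(190.4/135.4)/(2π×0.0717×1) = 0.7567 K/W
R_vermiculite fill = ln(245.4/190.4)/(2π×0.0634×1) = 0.637 K/W
R_outer film = 1/(h_o·2πr_oL) = 1/(10.7×2π×0.2454×1) = 0.06061 K/W
R_total = 1.454 K/W
Q = ΔT/R_total = 370/1.454

q′ ≈ 254 W/m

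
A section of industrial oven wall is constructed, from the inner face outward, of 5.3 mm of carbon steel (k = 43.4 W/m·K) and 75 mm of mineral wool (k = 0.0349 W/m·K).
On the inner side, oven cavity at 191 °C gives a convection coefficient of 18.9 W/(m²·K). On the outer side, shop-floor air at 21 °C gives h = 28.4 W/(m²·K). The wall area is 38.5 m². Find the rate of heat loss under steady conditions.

Q ≈ 2930 W

Thermal resistances in series:
R_inner film = 1/(h_i·A) = 1/(18.9×38.5) = 0.001374 K/W
R_carbon steel = L/(kA) = 0.0053/(43.4×38.5) = 3.172×10^-6 K/W
R_mineral wool = L/(kA) = 0.075/(0.0349×38.5) = 0.05582 K/W
R_outer film = 1/(h_o·A) = 1/(28.4×38.5) = 9.146×10^-4 K/W
R_total = 0.05811 K/W
Q = ΔT / R_total = 170 / 0.05811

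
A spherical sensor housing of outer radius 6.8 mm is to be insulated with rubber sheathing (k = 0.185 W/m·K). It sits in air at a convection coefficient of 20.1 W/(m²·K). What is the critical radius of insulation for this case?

For a sphere r_cr = 2k/h = 2×0.185/20.1
r_cr = 18.4 mm; since the bare radius (6.8 mm) is below r_cr, adding a thin layer of insulation will *increase* heat loss.

r_cr ≈ 18.4 mm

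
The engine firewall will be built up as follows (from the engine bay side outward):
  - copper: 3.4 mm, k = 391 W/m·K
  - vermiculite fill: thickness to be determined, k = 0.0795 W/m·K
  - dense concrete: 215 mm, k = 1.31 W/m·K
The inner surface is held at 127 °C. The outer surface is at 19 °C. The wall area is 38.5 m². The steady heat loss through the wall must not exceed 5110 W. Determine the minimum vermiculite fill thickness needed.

Treating each layer as a thermal resistance in series:
R_copper = L/(kA) = 0.0034/(391×38.5) = 2.259×10^-7 K/W
R_dense concrete = L/(kA) = 0.215/(1.31×38.5) = 0.004263 K/W
Sum of the known resistances R_other = 0.004263 K/W
Required total resistance R_tot = ΔT/Q_allow = 108/5110 = 0.02114 K/W
R_vermiculite fill = R_tot − R_other = 0.01687 K/W
L = R·k·A = 0.01687×0.0795×38.5

L ≈ 51.6 mm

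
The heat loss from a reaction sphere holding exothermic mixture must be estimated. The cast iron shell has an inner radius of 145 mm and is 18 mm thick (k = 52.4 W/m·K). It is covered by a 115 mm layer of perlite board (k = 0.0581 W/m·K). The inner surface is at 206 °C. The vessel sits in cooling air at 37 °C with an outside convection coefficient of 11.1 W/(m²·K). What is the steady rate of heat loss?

Q ≈ 47.3 W

Radial (spherical) resistances in series:
R_cast iron shell = (1/0.145 − 1/0.163)/(4π×52.4) = 0.001157 K/W
R_perlite board = (1/0.163 − 1/0.278)/(4π×0.0581) = 3.476 K/W
R_outer film = 1/(h·4πr_o²) = 1/(11.1×4π×0.278²) = 0.09276 K/W
R_total = 3.57 K/W
Q = ΔT/R_total = 169/3.57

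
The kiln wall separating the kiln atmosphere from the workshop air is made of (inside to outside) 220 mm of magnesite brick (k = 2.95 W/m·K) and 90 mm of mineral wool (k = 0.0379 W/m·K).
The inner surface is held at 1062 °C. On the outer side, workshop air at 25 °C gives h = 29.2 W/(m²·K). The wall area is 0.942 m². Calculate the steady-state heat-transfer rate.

Q ≈ 393 W

Thermal resistances in series:
R_magnesite brick = L/(kA) = 0.22/(2.95×0.942) = 0.07917 K/W
R_mineral wool = L/(kA) = 0.09/(0.0379×0.942) = 2.521 K/W
R_outer film = 1/(h_o·A) = 1/(29.2×0.942) = 0.03636 K/W
R_total = 2.636 K/W
Q = ΔT / R_total = 1037 / 2.636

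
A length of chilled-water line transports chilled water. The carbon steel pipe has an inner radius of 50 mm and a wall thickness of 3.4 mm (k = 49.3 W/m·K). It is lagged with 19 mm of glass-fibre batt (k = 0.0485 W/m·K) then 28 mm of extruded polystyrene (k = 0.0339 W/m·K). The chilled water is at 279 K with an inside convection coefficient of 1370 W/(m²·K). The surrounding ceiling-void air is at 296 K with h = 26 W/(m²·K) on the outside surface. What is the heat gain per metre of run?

q′ ≈ 6.55 W/m

Radial resistances (cylindrical: R_cond = ln(r_o/r_i)/(2πkL), R_conv = 1/(h·2πrL)):
R_inner film = 1/(h_i·2πr₁L) = 1/(1370×2π×0.05×1) = 0.002323 K/W
R_carbon steel pipe wall = ln(53.4/50)/(2π×49.3×1) = 2.124×10^-4 K/W
R_glass-fibre batt = ln(72.4/53.4)/(2π×0.0485×1) = 0.9989 K/W
R_extruded polystyrene = ln(100.4/72.4)/(2π×0.0339×1) = 1.535 K/W
R_outer film = 1/(h_o·2πr_oL) = 1/(26×2π×0.1004×1) = 0.06097 K/W
R_total = 2.597 K/W
Q = ΔT/R_total = 17/2.597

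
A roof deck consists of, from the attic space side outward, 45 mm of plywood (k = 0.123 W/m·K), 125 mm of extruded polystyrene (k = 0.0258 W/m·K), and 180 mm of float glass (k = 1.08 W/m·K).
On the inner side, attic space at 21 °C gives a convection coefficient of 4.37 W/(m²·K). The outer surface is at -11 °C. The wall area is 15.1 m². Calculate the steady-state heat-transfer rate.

Q ≈ 86.2 W

Thermal resistances in series:
R_inner film = 1/(h_i·A) = 1/(4.37×15.1) = 0.01515 K/W
R_plywood = L/(kA) = 0.045/(0.123×15.1) = 0.02423 K/W
R_extruded polystyrene = L/(kA) = 0.125/(0.0258×15.1) = 0.3209 K/W
R_float glass = L/(kA) = 0.18/(1.08×15.1) = 0.01104 K/W
R_total = 0.3713 K/W
Q = ΔT / R_total = 32 / 0.3713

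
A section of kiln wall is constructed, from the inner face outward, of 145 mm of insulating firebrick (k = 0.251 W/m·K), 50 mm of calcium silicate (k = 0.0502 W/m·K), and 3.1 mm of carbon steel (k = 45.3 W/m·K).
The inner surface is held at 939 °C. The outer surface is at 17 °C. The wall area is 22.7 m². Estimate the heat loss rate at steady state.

Treating each layer as a thermal resistance in series:
R_insulating firebrick = L/(kA) = 0.145/(0.251×22.7) = 0.02545 K/W
R_calcium silicate = L/(kA) = 0.05/(0.0502×22.7) = 0.04388 K/W
R_carbon steel = L/(kA) = 0.0031/(45.3×22.7) = 3.015×10^-6 K/W
R_total = 0.06933 K/W
Q = ΔT / R_total = 922 / 0.06933

Q ≈ 13300 W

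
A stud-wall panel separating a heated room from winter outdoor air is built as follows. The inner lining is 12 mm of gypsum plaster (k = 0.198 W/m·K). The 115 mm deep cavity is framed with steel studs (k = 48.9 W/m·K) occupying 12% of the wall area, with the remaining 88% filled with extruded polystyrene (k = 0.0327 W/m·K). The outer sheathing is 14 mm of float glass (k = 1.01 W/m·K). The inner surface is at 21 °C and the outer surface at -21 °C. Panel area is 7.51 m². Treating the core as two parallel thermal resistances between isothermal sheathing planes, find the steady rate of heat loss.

Sheathing layers in series; stud and cavity paths in parallel between them.
R_inner = 0.012/(0.198×7.51) = 0.00807 K/W
R_stud  = 0.115/(48.9×0.12×7.51) = 0.00261 K/W
R_cav   = 0.115/(0.0327×0.88×7.51) = 0.5321 K/W
1/R_core = 1/R_stud + 1/R_cav → R_core = 0.002597 K/W
R_outer = 0.014/(1.01×7.51) = 0.001846 K/W
R_total = 0.01251 K/W
Q = ΔT/R_total = 42/0.01251

Q ≈ 3360 W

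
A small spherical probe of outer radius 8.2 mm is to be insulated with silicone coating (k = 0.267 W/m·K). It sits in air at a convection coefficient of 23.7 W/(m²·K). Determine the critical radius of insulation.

For a sphere r_cr = 2k/h = 2×0.267/23.7
r_cr = 22.5 mm; since the bare radius (8.2 mm) is below r_cr, adding a thin layer of insulation will *increase* heat loss.

r_cr ≈ 22.5 mm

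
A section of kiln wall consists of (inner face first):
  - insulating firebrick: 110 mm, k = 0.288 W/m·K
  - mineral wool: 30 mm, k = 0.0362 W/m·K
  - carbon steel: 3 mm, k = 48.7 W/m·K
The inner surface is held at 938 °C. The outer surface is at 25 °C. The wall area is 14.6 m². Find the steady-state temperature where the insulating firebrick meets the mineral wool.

Series thermal resistances:
R_insulating firebrick = L/(kA) = 0.11/(0.288×14.6) = 0.02616 K/W
R_mineral wool = L/(kA) = 0.03/(0.0362×14.6) = 0.05676 K/W
R_carbon steel = L/(kA) = 0.003/(48.7×14.6) = 4.219×10^-6 K/W
R_total = 0.08293 K/W;  Q = ΔT/R_total = 913/0.08293 = 11010 W
T_interface = T_inner − Q·ΣR(inner→interface) = 938 − 11000×0.02616

T ≈ 650 °C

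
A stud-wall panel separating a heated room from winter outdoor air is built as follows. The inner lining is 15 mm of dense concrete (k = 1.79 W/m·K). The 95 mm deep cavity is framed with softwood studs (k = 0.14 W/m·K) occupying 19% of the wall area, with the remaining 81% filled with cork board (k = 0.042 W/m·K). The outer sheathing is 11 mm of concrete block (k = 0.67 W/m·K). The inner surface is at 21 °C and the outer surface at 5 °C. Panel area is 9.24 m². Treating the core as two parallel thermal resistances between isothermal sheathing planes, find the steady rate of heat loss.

Q ≈ 92.9 W

Sheathing layers in series; stud and cavity paths in parallel between them.
R_inner = 0.015/(1.79×9.24) = 9.069×10^-4 K/W
R_stud  = 0.095/(0.14×0.19×9.24) = 0.3865 K/W
R_cav   = 0.095/(0.042×0.81×9.24) = 0.3022 K/W
1/R_core = 1/R_stud + 1/R_cav → R_core = 0.1696 K/W
R_outer = 0.011/(0.67×9.24) = 0.001777 K/W
R_total = 0.1723 K/W
Q = ΔT/R_total = 16/0.1723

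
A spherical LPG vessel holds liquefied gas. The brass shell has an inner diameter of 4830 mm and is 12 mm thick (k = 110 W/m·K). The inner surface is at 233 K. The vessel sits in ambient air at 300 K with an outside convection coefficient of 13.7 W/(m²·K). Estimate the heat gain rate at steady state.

Each spherical layer contributes R = (1/r_i − 1/r_o)/(4πk):
R_brass shell = (1/2.415 − 1/2.427)/(4π×110) = 1.481×10^-6 K/W
R_outer film = 1/(h·4πr_o²) = 1/(13.7×4π×2.427²) = 9.861×10^-4 K/W
R_total = 9.876×10^-4 K/W
Q = ΔT/R_total = 67/9.876×10^-4

Q ≈ 67800 W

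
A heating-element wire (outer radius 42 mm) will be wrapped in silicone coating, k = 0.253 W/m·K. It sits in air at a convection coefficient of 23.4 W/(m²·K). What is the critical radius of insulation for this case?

For a cylinder r_cr = k/h = 0.253/23.4
r_cr = 10.8 mm; since the bare radius (42 mm) is above r_cr, any added insulation will reduce heat loss.

r_cr ≈ 10.8 mm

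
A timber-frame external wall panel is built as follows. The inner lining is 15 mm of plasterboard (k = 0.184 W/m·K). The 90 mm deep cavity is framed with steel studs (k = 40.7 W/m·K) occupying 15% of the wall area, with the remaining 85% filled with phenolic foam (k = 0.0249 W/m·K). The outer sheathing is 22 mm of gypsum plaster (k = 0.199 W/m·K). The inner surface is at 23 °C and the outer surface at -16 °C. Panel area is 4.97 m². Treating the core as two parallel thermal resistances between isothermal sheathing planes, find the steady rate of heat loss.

Sheathing layers in series; stud and cavity paths in parallel between them.
R_inner = 0.015/(0.184×4.97) = 0.0164 K/W
R_stud  = 0.09/(40.7×0.15×4.97) = 0.002966 K/W
R_cav   = 0.09/(0.0249×0.85×4.97) = 0.8556 K/W
1/R_core = 1/R_stud + 1/R_cav → R_core = 0.002956 K/W
R_outer = 0.022/(0.199×4.97) = 0.02224 K/W
R_total = 0.0416 K/W
Q = ΔT/R_total = 39/0.0416

Q ≈ 937 W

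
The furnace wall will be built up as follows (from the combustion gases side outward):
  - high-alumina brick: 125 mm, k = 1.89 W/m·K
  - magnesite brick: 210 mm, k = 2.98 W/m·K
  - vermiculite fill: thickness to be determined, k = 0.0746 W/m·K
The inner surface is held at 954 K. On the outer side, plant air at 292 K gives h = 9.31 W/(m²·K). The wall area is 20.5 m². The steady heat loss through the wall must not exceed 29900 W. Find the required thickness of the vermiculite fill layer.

Thermal resistances in series:
R_high-alumina brick = L/(kA) = 0.125/(1.89×20.5) = 0.003226 K/W
R_magnesite brick = L/(kA) = 0.21/(2.98×20.5) = 0.003438 K/W
R_outer film = 1/(h_o·A) = 1/(9.31×20.5) = 0.00524 K/W
Sum of the known resistances R_other = 0.0119 K/W
Required total resistance R_tot = ΔT/Q_allow = 662/29900 = 0.02214 K/W
R_vermiculite fill = R_tot − R_other = 0.01024 K/W
L = R·k·A = 0.01024×0.0746×20.5

L ≈ 15.7 mm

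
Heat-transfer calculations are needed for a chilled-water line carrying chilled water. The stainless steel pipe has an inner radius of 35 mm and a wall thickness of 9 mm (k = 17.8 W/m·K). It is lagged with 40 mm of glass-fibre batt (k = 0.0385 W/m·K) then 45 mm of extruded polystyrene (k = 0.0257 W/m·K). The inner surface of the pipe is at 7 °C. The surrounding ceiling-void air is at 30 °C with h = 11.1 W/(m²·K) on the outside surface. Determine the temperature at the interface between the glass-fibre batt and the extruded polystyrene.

T ≈ 18.3 °C

Per-layer cylindrical resistances, series-summed:
R_stainless steel pipe wall = ln(44/35)/(2π×17.8×1) = 0.002046 K/W
R_glass-fibre batt = ln(84/44)/(2π×0.0385×1) = 2.673 K/W
R_extruded polystyrene = ln(129/84)/(2π×0.0257×1) = 2.657 K/W
R_outer film = 1/(h_o·2πr_oL) = 1/(11.1×2π×0.129×1) = 0.1111 K/W
R_total = 5.443 K/W
Q = ΔT/R_total = 23/5.443
Q = 4.23 W/m
T_interface = T_inner + Q·ΣR(inner→interface) = 7 + 4.23×2.675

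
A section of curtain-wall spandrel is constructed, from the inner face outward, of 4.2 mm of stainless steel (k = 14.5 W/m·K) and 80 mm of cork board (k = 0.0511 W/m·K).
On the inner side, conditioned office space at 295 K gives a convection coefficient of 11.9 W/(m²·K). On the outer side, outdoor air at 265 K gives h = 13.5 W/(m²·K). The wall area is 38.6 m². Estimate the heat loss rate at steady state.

Using the resistance-network approach (series):
R_inner film = 1/(h_i·A) = 1/(11.9×38.6) = 0.002177 K/W
R_stainless steel = L/(kA) = 0.0042/(14.5×38.6) = 7.504×10^-6 K/W
R_cork board = L/(kA) = 0.08/(0.0511×38.6) = 0.04056 K/W
R_outer film = 1/(h_o·A) = 1/(13.5×38.6) = 0.001919 K/W
R_total = 0.04466 K/W
Q = ΔT / R_total = 30 / 0.04466

Q ≈ 672 W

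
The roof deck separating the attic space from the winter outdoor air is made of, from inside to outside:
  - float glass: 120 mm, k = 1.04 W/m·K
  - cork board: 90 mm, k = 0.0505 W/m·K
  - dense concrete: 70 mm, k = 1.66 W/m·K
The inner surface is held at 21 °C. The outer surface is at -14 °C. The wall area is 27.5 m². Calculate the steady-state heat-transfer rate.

Q ≈ 496 W

Model the wall as resistances in series:
R_float glass = L/(kA) = 0.12/(1.04×27.5) = 0.004196 K/W
R_cork board = L/(kA) = 0.09/(0.0505×27.5) = 0.06481 K/W
R_dense concrete = L/(kA) = 0.07/(1.66×27.5) = 0.001533 K/W
R_total = 0.07054 K/W
Q = ΔT / R_total = 35 / 0.07054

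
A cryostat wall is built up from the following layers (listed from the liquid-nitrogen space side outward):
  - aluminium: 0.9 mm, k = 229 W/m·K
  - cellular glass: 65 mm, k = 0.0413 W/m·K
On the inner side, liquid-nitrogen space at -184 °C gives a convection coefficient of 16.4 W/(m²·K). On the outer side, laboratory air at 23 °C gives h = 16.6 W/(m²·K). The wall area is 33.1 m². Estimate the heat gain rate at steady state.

Q ≈ 4040 W

Model the wall as resistances in series:
R_inner film = 1/(h_i·A) = 1/(16.4×33.1) = 0.001842 K/W
R_aluminium = L/(kA) = 0.0009/(229×33.1) = 1.187×10^-7 K/W
R_cellular glass = L/(kA) = 0.065/(0.0413×33.1) = 0.04755 K/W
R_outer film = 1/(h_o·A) = 1/(16.6×33.1) = 0.00182 K/W
R_total = 0.05121 K/W
Q = ΔT / R_total = 207 / 0.05121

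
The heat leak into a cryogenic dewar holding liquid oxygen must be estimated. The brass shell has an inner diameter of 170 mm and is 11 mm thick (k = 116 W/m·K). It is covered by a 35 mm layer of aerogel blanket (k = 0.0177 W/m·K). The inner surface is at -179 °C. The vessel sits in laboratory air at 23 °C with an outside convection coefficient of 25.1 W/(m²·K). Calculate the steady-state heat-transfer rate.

Q ≈ 15.9 W

Each spherical layer contributes R = (1/r_i − 1/r_o)/(4πk):
R_brass shell = (1/0.085 − 1/0.096)/(4π×116) = 9.248×10^-4 K/W
R_aerogel blanket = (1/0.096 − 1/0.131)/(4π×0.0177) = 12.51 K/W
R_outer film = 1/(h·4πr_o²) = 1/(25.1×4π×0.131²) = 0.1847 K/W
R_total = 12.7 K/W
Q = ΔT/R_total = 202/12.7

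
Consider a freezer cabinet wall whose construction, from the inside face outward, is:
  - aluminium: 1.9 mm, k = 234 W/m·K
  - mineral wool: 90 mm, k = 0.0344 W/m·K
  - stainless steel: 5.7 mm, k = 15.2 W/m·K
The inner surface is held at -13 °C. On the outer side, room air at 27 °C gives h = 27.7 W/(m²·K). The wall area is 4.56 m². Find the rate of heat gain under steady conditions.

Q ≈ 68.8 W

Treating each layer as a thermal resistance in series:
R_aluminium = L/(kA) = 0.0019/(234×4.56) = 1.781×10^-6 K/W
R_mineral wool = L/(kA) = 0.09/(0.0344×4.56) = 0.5737 K/W
R_stainless steel = L/(kA) = 0.0057/(15.2×4.56) = 8.224×10^-5 K/W
R_outer film = 1/(h_o·A) = 1/(27.7×4.56) = 0.007917 K/W
R_total = 0.5817 K/W
Q = ΔT / R_total = 40 / 0.5817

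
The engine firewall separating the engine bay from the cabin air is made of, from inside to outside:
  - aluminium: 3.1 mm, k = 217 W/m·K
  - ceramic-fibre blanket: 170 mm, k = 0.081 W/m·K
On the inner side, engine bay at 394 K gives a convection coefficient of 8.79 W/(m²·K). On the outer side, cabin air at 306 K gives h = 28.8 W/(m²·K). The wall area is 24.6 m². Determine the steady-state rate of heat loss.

Model the wall as resistances in series:
R_inner film = 1/(h_i·A) = 1/(8.79×24.6) = 0.004625 K/W
R_aluminium = L/(kA) = 0.0031/(217×24.6) = 5.807×10^-7 K/W
R_ceramic-fibre blanket = L/(kA) = 0.17/(0.081×24.6) = 0.08532 K/W
R_outer film = 1/(h_o·A) = 1/(28.8×24.6) = 0.001411 K/W
R_total = 0.09135 K/W
Q = ΔT / R_total = 88 / 0.09135

Q ≈ 963 W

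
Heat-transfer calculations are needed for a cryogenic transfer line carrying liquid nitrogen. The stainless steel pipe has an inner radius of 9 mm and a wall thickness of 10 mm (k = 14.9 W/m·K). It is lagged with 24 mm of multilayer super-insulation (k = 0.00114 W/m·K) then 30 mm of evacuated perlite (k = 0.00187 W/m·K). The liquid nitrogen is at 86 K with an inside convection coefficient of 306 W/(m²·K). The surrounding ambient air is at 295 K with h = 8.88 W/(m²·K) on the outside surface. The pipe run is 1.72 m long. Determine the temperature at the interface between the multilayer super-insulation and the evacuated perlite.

T ≈ 236 K

Cylindrical conduction, so R = ln(r₂/r₁)/(2πkL) per layer, in series:
R_inner film = 1/(h_i·2πr₁L) = 1/(306×2π×0.009×1.72) = 0.0336 K/W
R_stainless steel pipe wall = ln(19/9)/(2π×14.9×1.72) = 0.00464 K/W
R_multilayer super-insulation = ln(43/19)/(2π×0.00114×1.72) = 66.3 K/W
R_evacuated perlite = ln(73/43)/(2π×0.00187×1.72) = 26.19 K/W
R_outer film = 1/(h_o·2πr_oL) = 1/(8.88×2π×0.073×1.72) = 0.1427 K/W
R_total = 92.67 K/W
Q = ΔT/R_total = 209/92.67
Q = 2.26 W
T_interface = T_inner + Q·ΣR(inner→interface) = 86 + 2.26×66.33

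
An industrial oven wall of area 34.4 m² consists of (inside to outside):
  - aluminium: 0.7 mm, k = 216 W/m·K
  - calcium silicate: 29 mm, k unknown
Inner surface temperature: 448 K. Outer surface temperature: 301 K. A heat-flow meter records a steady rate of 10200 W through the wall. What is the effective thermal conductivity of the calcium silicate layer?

Series thermal resistances:
R_aluminium = L/(kA) = 0.0007/(216×34.4) = 9.421×10^-8 K/W
Sum of known resistances R_other = 9.421×10^-8 K/W
Total R = ΔT/Q = 147/10200 = 0.01441 K/W
R_calcium silicate = R_total − R_other = 0.01441 K/W
k = L/(R·A) = 0.029/(0.01441×34.4)

k ≈ 0.0585 W/(m·K)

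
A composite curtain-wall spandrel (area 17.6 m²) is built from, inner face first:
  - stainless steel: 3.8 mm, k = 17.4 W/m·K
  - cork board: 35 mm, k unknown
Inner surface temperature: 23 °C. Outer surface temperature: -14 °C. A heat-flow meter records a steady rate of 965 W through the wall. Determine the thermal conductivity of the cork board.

k ≈ 0.0519 W/(m·K)

Series thermal resistances:
R_stainless steel = L/(kA) = 0.0038/(17.4×17.6) = 1.241×10^-5 K/W
Sum of known resistances R_other = 1.241×10^-5 K/W
Total R = ΔT/Q = 37/965 = 0.03834 K/W
R_cork board = R_total − R_other = 0.03833 K/W
k = L/(R·A) = 0.035/(0.03833×17.6)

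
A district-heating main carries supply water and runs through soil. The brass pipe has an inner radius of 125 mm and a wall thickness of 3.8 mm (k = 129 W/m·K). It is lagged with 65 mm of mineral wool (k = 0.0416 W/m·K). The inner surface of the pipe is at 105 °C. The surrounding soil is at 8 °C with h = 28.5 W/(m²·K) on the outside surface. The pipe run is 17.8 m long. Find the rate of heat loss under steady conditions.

Q ≈ 1080 W

Cylindrical conduction, so R = ln(r₂/r₁)/(2πkL) per layer, in series:
R_brass pipe wall = ln(128.8/125)/(2π×129×17.8) = 2.076×10^-6 K/W
R_mineral wool = ln(193.8/128.8)/(2π×0.0416×17.8) = 0.08782 K/W
R_outer film = 1/(h_o·2πr_oL) = 1/(28.5×2π×0.1938×17.8) = 0.001619 K/W
R_total = 0.08944 K/W
Q = ΔT/R_total = 97/0.08944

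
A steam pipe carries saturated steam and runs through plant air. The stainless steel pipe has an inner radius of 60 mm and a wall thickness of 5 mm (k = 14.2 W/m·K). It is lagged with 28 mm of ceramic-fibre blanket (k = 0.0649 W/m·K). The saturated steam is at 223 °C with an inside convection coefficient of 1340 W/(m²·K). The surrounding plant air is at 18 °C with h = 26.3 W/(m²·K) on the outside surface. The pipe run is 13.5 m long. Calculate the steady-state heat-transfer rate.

Treating each annulus and film as a series resistance:
R_inner film = 1/(h_i·2πr₁L) = 1/(1340×2π×0.06×13.5) = 1.466×10^-4 K/W
R_stainless steel pipe wall = ln(65/60)/(2π×14.2×13.5) = 6.645×10^-5 K/W
R_ceramic-fibre blanket = ln(93/65)/(2π×0.0649×13.5) = 0.06507 K/W
R_outer film = 1/(h_o·2πr_oL) = 1/(26.3×2π×0.093×13.5) = 0.00482 K/W
R_total = 0.0701 K/W
Q = ΔT/R_total = 205/0.0701

Q ≈ 2920 W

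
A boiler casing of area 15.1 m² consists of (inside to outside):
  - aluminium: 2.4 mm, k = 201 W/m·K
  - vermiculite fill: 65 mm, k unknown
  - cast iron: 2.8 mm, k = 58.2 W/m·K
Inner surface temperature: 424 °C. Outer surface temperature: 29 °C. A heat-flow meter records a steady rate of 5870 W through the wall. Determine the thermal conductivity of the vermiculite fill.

Thermal resistances in series:
R_aluminium = L/(kA) = 0.0024/(201×15.1) = 7.907×10^-7 K/W
R_cast iron = L/(kA) = 0.0028/(58.2×15.1) = 3.186×10^-6 K/W
Sum of known resistances R_other = 3.977×10^-6 K/W
Total R = ΔT/Q = 395/5870 = 0.06729 K/W
R_vermiculite fill = R_total − R_other = 0.06729 K/W
k = L/(R·A) = 0.065/(0.06729×15.1)

k ≈ 0.064 W/(m·K)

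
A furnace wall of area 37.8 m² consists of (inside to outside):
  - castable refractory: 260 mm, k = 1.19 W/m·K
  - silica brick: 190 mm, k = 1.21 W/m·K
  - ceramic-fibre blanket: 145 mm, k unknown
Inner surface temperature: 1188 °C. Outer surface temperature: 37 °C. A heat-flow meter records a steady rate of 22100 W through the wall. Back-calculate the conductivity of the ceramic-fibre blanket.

k ≈ 0.091 W/(m·K)

Using the resistance-network approach (series):
R_castable refractory = L/(kA) = 0.26/(1.19×37.8) = 0.00578 K/W
R_silica brick = L/(kA) = 0.19/(1.21×37.8) = 0.004154 K/W
Sum of known resistances R_other = 0.009934 K/W
Total R = ΔT/Q = 1151/22100 = 0.05208 K/W
R_ceramic-fibre blanket = R_total − R_other = 0.04215 K/W
k = L/(R·A) = 0.145/(0.04215×37.8)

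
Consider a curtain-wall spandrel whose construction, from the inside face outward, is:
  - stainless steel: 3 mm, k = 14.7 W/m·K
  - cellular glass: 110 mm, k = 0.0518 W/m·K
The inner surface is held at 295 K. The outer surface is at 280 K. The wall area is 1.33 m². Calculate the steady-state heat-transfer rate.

Treating each layer as a thermal resistance in series:
R_stainless steel = L/(kA) = 0.003/(14.7×1.33) = 1.534×10^-4 K/W
R_cellular glass = L/(kA) = 0.11/(0.0518×1.33) = 1.597 K/W
R_total = 1.597 K/W
Q = ΔT / R_total = 15 / 1.597

Q ≈ 9.39 W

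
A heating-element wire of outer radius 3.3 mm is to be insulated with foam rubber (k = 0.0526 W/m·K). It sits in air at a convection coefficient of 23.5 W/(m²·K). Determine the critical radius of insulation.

For a cylinder r_cr = k/h = 0.0526/23.5
r_cr = 2.24 mm; since the bare radius (3.3 mm) is above r_cr, any added insulation will reduce heat loss.

r_cr ≈ 2.24 mm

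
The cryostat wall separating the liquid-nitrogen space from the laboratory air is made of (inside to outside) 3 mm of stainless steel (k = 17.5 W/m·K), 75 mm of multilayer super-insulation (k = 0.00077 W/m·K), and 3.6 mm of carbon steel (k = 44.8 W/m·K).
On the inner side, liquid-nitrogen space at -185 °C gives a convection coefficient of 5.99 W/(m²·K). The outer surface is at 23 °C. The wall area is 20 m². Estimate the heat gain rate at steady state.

Using the resistance-network approach (series):
R_inner film = 1/(h_i·A) = 1/(5.99×20) = 0.008347 K/W
R_stainless steel = L/(kA) = 0.003/(17.5×20) = 8.571×10^-6 K/W
R_multilayer super-insulation = L/(kA) = 0.075/(0.00077×20) = 4.87 K/W
R_carbon steel = L/(kA) = 0.0036/(44.8×20) = 4.018×10^-6 K/W
R_total = 4.878 K/W
Q = ΔT / R_total = 208 / 4.878

Q ≈ 42.6 W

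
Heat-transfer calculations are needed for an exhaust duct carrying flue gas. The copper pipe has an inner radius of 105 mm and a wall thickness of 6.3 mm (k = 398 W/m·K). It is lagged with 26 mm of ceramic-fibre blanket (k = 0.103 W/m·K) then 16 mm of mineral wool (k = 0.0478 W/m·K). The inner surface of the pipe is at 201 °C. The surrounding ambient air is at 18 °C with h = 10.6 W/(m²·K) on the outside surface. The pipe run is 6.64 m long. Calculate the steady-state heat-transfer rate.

Q ≈ 1540 W

Radial resistances (cylindrical: R_cond = ln(r_o/r_i)/(2πkL), R_conv = 1/(h·2πrL)):
R_copper pipe wall = ln(111.3/105)/(2π×398×6.64) = 3.509×10^-6 K/W
R_ceramic-fibre blanket = ln(137.3/111.3)/(2π×0.103×6.64) = 0.04885 K/W
R_mineral wool = ln(153.3/137.3)/(2π×0.0478×6.64) = 0.05527 K/W
R_outer film = 1/(h_o·2πr_oL) = 1/(10.6×2π×0.1533×6.64) = 0.01475 K/W
R_total = 0.1189 K/W
Q = ΔT/R_total = 183/0.1189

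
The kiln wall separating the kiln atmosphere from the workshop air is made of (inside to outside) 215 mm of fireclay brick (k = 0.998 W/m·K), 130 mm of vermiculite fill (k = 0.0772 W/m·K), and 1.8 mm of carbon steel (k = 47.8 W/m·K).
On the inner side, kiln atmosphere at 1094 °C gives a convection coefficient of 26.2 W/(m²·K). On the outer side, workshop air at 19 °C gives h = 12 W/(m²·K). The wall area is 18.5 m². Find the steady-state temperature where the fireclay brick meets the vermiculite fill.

Thermal resistances in series:
R_inner film = 1/(h_i·A) = 1/(26.2×18.5) = 0.002063 K/W
R_fireclay brick = L/(kA) = 0.215/(0.998×18.5) = 0.01164 K/W
R_vermiculite fill = L/(kA) = 0.13/(0.0772×18.5) = 0.09102 K/W
R_carbon steel = L/(kA) = 0.0018/(47.8×18.5) = 2.036×10^-6 K/W
R_outer film = 1/(h_o·A) = 1/(12×18.5) = 0.004505 K/W
R_total = 0.1092 K/W;  Q = ΔT/R_total = 1075/0.1092 = 9841 W
T_interface = T_inner − Q·ΣR(inner→interface) = 1094 − 9840×0.01371

T ≈ 959 °C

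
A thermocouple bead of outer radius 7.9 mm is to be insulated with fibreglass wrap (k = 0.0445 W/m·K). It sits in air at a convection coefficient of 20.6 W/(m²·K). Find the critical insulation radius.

For a sphere r_cr = 2k/h = 2×0.0445/20.6
r_cr = 4.32 mm; since the bare radius (7.9 mm) is above r_cr, any added insulation will reduce heat loss.

r_cr ≈ 4.32 mm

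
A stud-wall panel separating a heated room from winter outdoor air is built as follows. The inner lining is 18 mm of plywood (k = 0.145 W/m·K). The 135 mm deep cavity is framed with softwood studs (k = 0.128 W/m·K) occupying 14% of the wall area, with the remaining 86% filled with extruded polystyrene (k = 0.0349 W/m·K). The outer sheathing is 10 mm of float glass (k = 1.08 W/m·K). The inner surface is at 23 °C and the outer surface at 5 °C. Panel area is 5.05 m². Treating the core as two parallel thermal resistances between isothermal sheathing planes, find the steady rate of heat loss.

Q ≈ 30.8 W

Sheathing layers in series; stud and cavity paths in parallel between them.
R_inner = 0.018/(0.145×5.05) = 0.02458 K/W
R_stud  = 0.135/(0.128×0.14×5.05) = 1.492 K/W
R_cav   = 0.135/(0.0349×0.86×5.05) = 0.8907 K/W
1/R_core = 1/R_stud + 1/R_cav → R_core = 0.5577 K/W
R_outer = 0.01/(1.08×5.05) = 0.001834 K/W
R_total = 0.5841 K/W
Q = ΔT/R_total = 18/0.5841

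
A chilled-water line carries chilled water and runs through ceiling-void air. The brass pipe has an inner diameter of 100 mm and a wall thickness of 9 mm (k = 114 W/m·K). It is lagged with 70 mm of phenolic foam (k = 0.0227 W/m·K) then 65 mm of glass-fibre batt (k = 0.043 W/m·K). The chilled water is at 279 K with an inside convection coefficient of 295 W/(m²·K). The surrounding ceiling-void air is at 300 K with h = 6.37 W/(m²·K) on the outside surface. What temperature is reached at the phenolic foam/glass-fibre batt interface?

Treating each annulus and film as a series resistance:
R_inner film = 1/(h_i·2πr₁L) = 1/(295×2π×0.05×1) = 0.01079 K/W
R_brass pipe wall = ln(59/50)/(2π×114×1) = 2.311×10^-4 K/W
R_phenolic foam = ln(129/59)/(2π×0.0227×1) = 5.485 K/W
R_glass-fibre batt = ln(194/129)/(2π×0.043×1) = 1.51 K/W
R_outer film = 1/(h_o·2πr_oL) = 1/(6.37×2π×0.194×1) = 0.1288 K/W
R_total = 7.135 K/W
Q = ΔT/R_total = 21/7.135
Q = 2.94 W/m
T_interface = T_inner + Q·ΣR(inner→interface) = 279 + 2.94×5.496

T ≈ 295 K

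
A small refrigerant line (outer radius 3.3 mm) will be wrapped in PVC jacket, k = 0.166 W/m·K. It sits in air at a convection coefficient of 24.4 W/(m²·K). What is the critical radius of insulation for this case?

For a cylinder r_cr = k/h = 0.166/24.4
r_cr = 6.8 mm; since the bare radius (3.3 mm) is below r_cr, adding a thin layer of insulation will *increase* heat loss.

r_cr ≈ 6.8 mm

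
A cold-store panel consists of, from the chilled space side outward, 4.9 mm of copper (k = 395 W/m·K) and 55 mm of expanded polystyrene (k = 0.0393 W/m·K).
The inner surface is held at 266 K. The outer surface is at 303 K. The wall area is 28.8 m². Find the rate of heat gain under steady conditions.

Using the resistance-network approach (series):
R_copper = L/(kA) = 0.0049/(395×28.8) = 4.307×10^-7 K/W
R_expanded polystyrene = L/(kA) = 0.055/(0.0393×28.8) = 0.04859 K/W
R_total = 0.04859 K/W
Q = ΔT / R_total = 37 / 0.04859

Q ≈ 761 W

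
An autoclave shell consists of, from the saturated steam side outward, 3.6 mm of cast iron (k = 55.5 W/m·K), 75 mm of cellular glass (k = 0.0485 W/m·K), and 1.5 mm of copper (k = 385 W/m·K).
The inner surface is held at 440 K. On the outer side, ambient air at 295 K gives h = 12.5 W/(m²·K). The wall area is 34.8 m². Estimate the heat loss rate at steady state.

Using the resistance-network approach (series):
R_cast iron = L/(kA) = 0.0036/(55.5×34.8) = 1.864×10^-6 K/W
R_cellular glass = L/(kA) = 0.075/(0.0485×34.8) = 0.04444 K/W
R_copper = L/(kA) = 0.0015/(385×34.8) = 1.12×10^-7 K/W
R_outer film = 1/(h_o·A) = 1/(12.5×34.8) = 0.002299 K/W
R_total = 0.04674 K/W
Q = ΔT / R_total = 145 / 0.04674

Q ≈ 3100 W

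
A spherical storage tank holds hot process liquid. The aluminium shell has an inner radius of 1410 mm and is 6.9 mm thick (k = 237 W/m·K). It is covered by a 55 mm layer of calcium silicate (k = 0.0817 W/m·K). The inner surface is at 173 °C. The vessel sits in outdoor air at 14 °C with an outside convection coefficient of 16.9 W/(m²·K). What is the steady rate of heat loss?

Q ≈ 5710 W

Radial (spherical) resistances in series:
R_aluminium shell = (1/1.41 − 1/1.4169)/(4π×237) = 1.16×10^-6 K/W
R_calcium silicate = (1/1.4169 − 1/1.4719)/(4π×0.0817) = 0.02569 K/W
R_outer film = 1/(h·4πr_o²) = 1/(16.9×4π×1.4719²) = 0.002173 K/W
R_total = 0.02786 K/W
Q = ΔT/R_total = 159/0.02786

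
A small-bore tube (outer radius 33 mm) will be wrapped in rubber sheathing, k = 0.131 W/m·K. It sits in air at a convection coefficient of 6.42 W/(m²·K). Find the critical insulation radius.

For a cylinder r_cr = k/h = 0.131/6.42
r_cr = 20.4 mm; since the bare radius (33 mm) is above r_cr, any added insulation will reduce heat loss.

r_cr ≈ 20.4 mm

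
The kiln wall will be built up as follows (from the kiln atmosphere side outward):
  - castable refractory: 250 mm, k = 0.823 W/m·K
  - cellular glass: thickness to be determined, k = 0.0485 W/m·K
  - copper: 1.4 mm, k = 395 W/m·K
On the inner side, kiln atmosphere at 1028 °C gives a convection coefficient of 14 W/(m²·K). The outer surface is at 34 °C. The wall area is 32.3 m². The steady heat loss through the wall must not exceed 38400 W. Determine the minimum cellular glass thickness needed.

Using the resistance-network approach (series):
R_inner film = 1/(h_i·A) = 1/(14×32.3) = 0.002211 K/W
R_castable refractory = L/(kA) = 0.25/(0.823×32.3) = 0.009405 K/W
R_copper = L/(kA) = 0.0014/(395×32.3) = 1.097×10^-7 K/W
Sum of the known resistances R_other = 0.01162 K/W
Required total resistance R_tot = ΔT/Q_allow = 994/38400 = 0.02589 K/W
R_cellular glass = R_tot − R_other = 0.01427 K/W
L = R·k·A = 0.01427×0.0485×32.3

L ≈ 22.4 mm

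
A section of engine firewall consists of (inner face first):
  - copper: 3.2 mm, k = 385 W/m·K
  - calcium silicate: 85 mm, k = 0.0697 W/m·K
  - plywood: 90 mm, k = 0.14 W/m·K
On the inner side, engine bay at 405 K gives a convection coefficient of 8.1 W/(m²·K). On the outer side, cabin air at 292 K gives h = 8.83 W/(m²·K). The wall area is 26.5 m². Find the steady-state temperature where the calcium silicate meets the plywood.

Using the resistance-network approach (series):
R_inner film = 1/(h_i·A) = 1/(8.1×26.5) = 0.004659 K/W
R_copper = L/(kA) = 0.0032/(385×26.5) = 3.136×10^-7 K/W
R_calcium silicate = L/(kA) = 0.085/(0.0697×26.5) = 0.04602 K/W
R_plywood = L/(kA) = 0.09/(0.14×26.5) = 0.02426 K/W
R_outer film = 1/(h_o·A) = 1/(8.83×26.5) = 0.004274 K/W
R_total = 0.07921 K/W;  Q = ΔT/R_total = 113/0.07921 = 1427 W
T_interface = T_inner − Q·ΣR(inner→interface) = 405 − 1430×0.05068

T ≈ 333 K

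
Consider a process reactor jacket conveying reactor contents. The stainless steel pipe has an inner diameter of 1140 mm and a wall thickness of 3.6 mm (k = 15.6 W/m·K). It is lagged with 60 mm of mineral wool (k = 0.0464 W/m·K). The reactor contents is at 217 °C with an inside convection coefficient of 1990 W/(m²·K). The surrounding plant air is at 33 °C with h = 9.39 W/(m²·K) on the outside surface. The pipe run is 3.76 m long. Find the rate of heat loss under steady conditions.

Q ≈ 1880 W

Treating each annulus and film as a series resistance:
R_inner film = 1/(h_i·2πr₁L) = 1/(1990×2π×0.57×3.76) = 3.732×10^-5 K/W
R_stainless steel pipe wall = ln(573.6/570)/(2π×15.6×3.76) = 1.708×10^-5 K/W
R_mineral wool = ln(633.6/573.6)/(2π×0.0464×3.76) = 0.09076 K/W
R_outer film = 1/(h_o·2πr_oL) = 1/(9.39×2π×0.6336×3.76) = 0.007115 K/W
R_total = 0.09792 K/W
Q = ΔT/R_total = 184/0.09792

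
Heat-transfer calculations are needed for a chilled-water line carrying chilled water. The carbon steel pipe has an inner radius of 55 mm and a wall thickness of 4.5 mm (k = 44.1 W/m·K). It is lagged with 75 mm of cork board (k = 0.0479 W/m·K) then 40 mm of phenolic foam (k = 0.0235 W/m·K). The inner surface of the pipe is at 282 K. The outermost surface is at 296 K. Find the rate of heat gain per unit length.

Radial resistances (cylindrical: R_cond = ln(r_o/r_i)/(2πkL), R_conv = 1/(h·2πrL)):
R_carbon steel pipe wall = ln(59.5/55)/(2π×44.1×1) = 2.838×10^-4 K/W
R_cork board = ln(134.5/59.5)/(2π×0.0479×1) = 2.71 K/W
R_phenolic foam = ln(174.5/134.5)/(2π×0.0235×1) = 1.763 K/W
R_total = 4.474 K/W
Q = ΔT/R_total = 14/4.474

q′ ≈ 3.13 W/m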